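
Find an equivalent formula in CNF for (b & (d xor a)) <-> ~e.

(b & (d xor a)) <-> ~e
≡ ((b & (d xor a)) -> ~e) & (~e -> (b & (d xor a)))
≡ (~(b & (d xor a)) | ~e) & (~e -> (b & (d xor a)))
≡ (~(b & (d | a) & ~(d & a)) | ~e) & (~e -> (b & (d xor a)))
≡ (~(b & (d | a) & ~(d & a)) | ~e) & (~~e | (b & (d xor a)))
≡ (~(b & (d | a) & ~(d & a)) | ~e) & (~~e | (b & (d | a) & ~(d & a)))
≡ (~b | ~(d | a) | ~~(d & a) | ~e) & (~~e | (b & (d | a) & ~(d & a)))
≡ (~b | (~d & ~a) | ~~(d & a) | ~e) & (~~e | (b & (d | a) & ~(d & a)))
≡ (~b | (~d & ~a) | (d & a) | ~e) & (~~e | (b & (d | a) & ~(d & a)))
≡ (~b | (~d & ~a) | (d & a) | ~e) & (e | (b & (d | a) & ~(d & a)))
≡ (~b | (~d & ~a) | (d & a) | ~e) & (e | (b & (d | a) & (~d | ~a)))
≡ (~b | ~d | d | ~e) & (~b | ~d | a | ~e) & (~b | ~a | d | ~e) & (~b | ~a | a | ~e) & (e | b) & (e | d | a) & (e | ~d | ~a)
≡ (~b | ~d | a | ~e) & (~b | ~a | d | ~e) & (e | b) & (e | d | a) & (e | ~d | ~a)

(~b | ~d | a | ~e) & (~b | ~a | d | ~e) & (e | b) & (e | d | a) & (e | ~d | ~a)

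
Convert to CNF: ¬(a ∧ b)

¬(a ∧ b)
≡ ¬a ∨ ¬b

¬a ∨ ¬b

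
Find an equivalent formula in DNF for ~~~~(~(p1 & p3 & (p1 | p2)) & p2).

(~p1 & p2) | (~p3 & p2)

~~~~(~(p1 & p3 & (p1 | p2)) & p2)
≡ ~~(~(p1 & p3 & (p1 | p2)) & p2)   [double negation]
≡ ~(p1 & p3 & (p1 | p2)) & p2   [double negation]
≡ (~p1 | ~p3 | ~(p1 | p2)) & p2   [De Morgan]
≡ (~p1 | ~p3 | (~p1 & ~p2)) & p2   [De Morgan]
≡ (~p1 & p2) | (~p3 & p2) | (~p1 & ~p2 & p2)   [distribute & over |]
≡ (~p1 & p2) | (~p3 & p2)   [simplify]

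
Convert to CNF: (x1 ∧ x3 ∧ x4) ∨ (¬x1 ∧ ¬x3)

(x1 ∧ x3 ∧ x4) ∨ (¬x1 ∧ ¬x3)
≡ (x1 ∨ ¬x1) ∧ (x1 ∨ ¬x3) ∧ (x3 ∨ ¬x1) ∧ (x3 ∨ ¬x3) ∧ (x4 ∨ ¬x1) ∧ (x4 ∨ ¬x3)   [distribute ∨ over ∧]
≡ (x1 ∨ ¬x3) ∧ (x3 ∨ ¬x1) ∧ (x4 ∨ ¬x1) ∧ (x4 ∨ ¬x3)   [simplify]

(x1 ∨ ¬x3) ∧ (x3 ∨ ¬x1) ∧ (x4 ∨ ¬x1) ∧ (x4 ∨ ¬x3)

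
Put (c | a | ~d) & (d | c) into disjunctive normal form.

(c | a | ~d) & (d | c)
= (c & d) | (c & c) | (a & d) | (a & c) | (~d & d) | (~d & c)   [distribute & over |]
= c | (a & d)   [simplify]

c | (a & d)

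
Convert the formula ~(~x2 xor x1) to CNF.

~(~x2 xor x1)
= ~((~x2 | x1) & ~(~x2 & x1))
= ~(~x2 | x1) | ~~(~x2 & x1)
= (~~x2 & ~x1) | ~~(~x2 & x1)
= (x2 & ~x1) | ~~(~x2 & x1)
= (x2 & ~x1) | (~x2 & x1)
= (x2 | ~x2) & (x2 | x1) & (~x1 | ~x2) & (~x1 | x1)
= (x2 | x1) & (~x1 | ~x2)

(x2 | x1) & (~x1 | ~x2)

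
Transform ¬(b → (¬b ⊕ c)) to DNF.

b ∧ ¬c

¬(b → (¬b ⊕ c))
⇔ ¬(¬b ∨ (¬b ⊕ c))   (eliminate →)
⇔ ¬(¬b ∨ (¬b ∧ ¬c) ∨ (¬¬b ∧ c))   (expand ⊕)
⇔ ¬¬b ∧ ¬(¬b ∧ ¬c) ∧ ¬(¬¬b ∧ c)   (De Morgan)
⇔ b ∧ ¬(¬b ∧ ¬c) ∧ ¬(¬¬b ∧ c)   (double negation)
⇔ b ∧ (¬¬b ∨ ¬¬c) ∧ ¬(¬¬b ∧ c)   (De Morgan)
⇔ b ∧ (b ∨ ¬¬c) ∧ ¬(¬¬b ∧ c)   (double negation)
⇔ b ∧ (b ∨ c) ∧ ¬(¬¬b ∧ c)   (double negation)
⇔ b ∧ (b ∨ c) ∧ (¬¬¬b ∨ ¬c)   (De Morgan)
⇔ b ∧ (b ∨ c) ∧ (¬b ∨ ¬c)   (double negation)
⇔ (b ∧ b ∧ ¬b) ∨ (b ∧ b ∧ ¬c) ∨ (b ∧ c ∧ ¬b) ∨ (b ∧ c ∧ ¬c)   (distribute ∧ over ∨)
⇔ b ∧ ¬c   (simplify)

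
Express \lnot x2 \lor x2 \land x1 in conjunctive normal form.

\lnot x2 \lor x2 \land x1
= (\lnot x2 \lor x2) \land (\lnot x2 \lor x1)
= \lnot x2 \lor x1

\lnot x2 \lor x1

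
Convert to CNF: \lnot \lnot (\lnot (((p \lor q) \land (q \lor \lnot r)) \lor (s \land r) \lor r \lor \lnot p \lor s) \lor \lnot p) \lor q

\lnot \lnot (\lnot (((p \lor q) \land (q \lor \lnot r)) \lor (s \land r) \lor r \lor \lnot p \lor s) \lor \lnot p) \lor q
⇔ \lnot (((p \lor q) \land (q \lor \lnot r)) \lor (s \land r) \lor r \lor \lnot p \lor s) \lor \lnot p \lor q   [double negation]
⇔ (\lnot ((p \lor q) \land (q \lor \lnot r)) \land \lnot (s \land r) \land \lnot r \land \lnot \lnot p \land \lnot s) \lor \lnot p \lor q   [De Morgan]
⇔ ((\lnot (p \lor q) \lor \lnot (q \lor \lnot r)) \land \lnot (s \land r) \land \lnot r \land \lnot \lnot p \land \lnot s) \lor \lnot p \lor q   [De Morgan]
⇔ (((\lnot p \land \lnot q) \lor \lnot (q \lor \lnot r)) \land \lnot (s \land r) \land \lnot r \land \lnot \lnot p \land \lnot s) \lor \lnot p \lor q   [De Morgan]
⇔ (((\lnot p \land \lnot q) \lor (\lnot q \land \lnot \lnot r)) \land \lnot (s \land r) \land \lnot r \land \lnot \lnot p \land \lnot s) \lor \lnot p \lor q   [De Morgan]
⇔ (((\lnot p \land \lnot q) \lor (\lnot q \land r)) \land \lnot (s \land r) \land \lnot r \land \lnot \lnot p \land \lnot s) \lor \lnot p \lor q   [double negation]
⇔ (((\lnot p \land \lnot q) \lor (\lnot q \land r)) \land (\lnot s \lor \lnot r) \land \lnot r \land \lnot \lnot p \land \lnot s) \lor \lnot p \lor q   [De Morgan]
⇔ (((\lnot p \land \lnot q) \lor (\lnot q \land r)) \land (\lnot s \lor \lnot r) \land \lnot r \land p \land \lnot s) \lor \lnot p \lor q   [double negation]
⇔ (\lnot p \lor \lnot q \lor \lnot p \lor q) \land (\lnot p \lor r \lor \lnot p \lor q) \land (\lnot q \lor \lnot q \lor \lnot p \lor q) \land (\lnot q \lor r \lor \lnot p \lor q) \land (\lnot s \lor \lnot r \lor \lnot p \lor q) \land (\lnot r \lor \lnot p \lor q) \land (p \lor \lnot p \lor q) \land (\lnot s \lor \lnot p \lor q)   [distribute \lor over \land]
⇔ (\lnot p \lor r \lor q) \land (\lnot r \lor \lnot p \lor q) \land (\lnot s \lor \lnot p \lor q)   [simplify]

(\lnot p \lor r \lor q) \land (\lnot r \lor \lnot p \lor q) \land (\lnot s \lor \lnot p \lor q)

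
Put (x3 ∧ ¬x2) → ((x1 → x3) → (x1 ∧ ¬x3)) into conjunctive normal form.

(x3 ∧ ¬x2) → ((x1 → x3) → (x1 ∧ ¬x3))
⇔ ¬(x3 ∧ ¬x2) ∨ ((x1 → x3) → (x1 ∧ ¬x3))
⇔ ¬(x3 ∧ ¬x2) ∨ ¬(x1 → x3) ∨ (x1 ∧ ¬x3)
⇔ ¬(x3 ∧ ¬x2) ∨ ¬(¬x1 ∨ x3) ∨ (x1 ∧ ¬x3)
⇔ ¬x3 ∨ ¬¬x2 ∨ ¬(¬x1 ∨ x3) ∨ (x1 ∧ ¬x3)
⇔ ¬x3 ∨ x2 ∨ ¬(¬x1 ∨ x3) ∨ (x1 ∧ ¬x3)
⇔ ¬x3 ∨ x2 ∨ (¬¬x1 ∧ ¬x3) ∨ (x1 ∧ ¬x3)
⇔ ¬x3 ∨ x2 ∨ (x1 ∧ ¬x3) ∨ (x1 ∧ ¬x3)
⇔ (¬x3 ∨ x2 ∨ x1 ∨ x1) ∧ (¬x3 ∨ x2 ∨ x1 ∨ ¬x3) ∧ (¬x3 ∨ x2 ∨ ¬x3 ∨ x1) ∧ (¬x3 ∨ x2 ∨ ¬x3 ∨ ¬x3)
⇔ ¬x3 ∨ x2

¬x3 ∨ x2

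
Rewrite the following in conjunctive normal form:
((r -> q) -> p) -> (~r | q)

((r -> q) -> p) -> (~r | q)
= ~((r -> q) -> p) | ~r | q   — eliminate ->
= ~(~(r -> q) | p) | ~r | q   — eliminate ->
= ~(~(~r | q) | p) | ~r | q   — eliminate ->
= (~~(~r | q) & ~p) | ~r | q   — De Morgan
= ((~r | q) & ~p) | ~r | q   — double negation
= (~r | q | ~r | q) & (~p | ~r | q)   — distribute | over &
= ~r | q   — simplify

~r | q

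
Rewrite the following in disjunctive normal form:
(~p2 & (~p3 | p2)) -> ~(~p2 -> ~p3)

(~p2 & (~p3 | p2)) -> ~(~p2 -> ~p3)
≡ ~(~p2 & (~p3 | p2)) | ~(~p2 -> ~p3)
≡ ~(~p2 & (~p3 | p2)) | ~(~~p2 | ~p3)
≡ ~~p2 | ~(~p3 | p2) | ~(~~p2 | ~p3)
≡ p2 | ~(~p3 | p2) | ~(~~p2 | ~p3)
≡ p2 | (~~p3 & ~p2) | ~(~~p2 | ~p3)
≡ p2 | (p3 & ~p2) | ~(~~p2 | ~p3)
≡ p2 | (p3 & ~p2) | (~~~p2 & ~~p3)
≡ p2 | (p3 & ~p2) | (~p2 & ~~p3)
≡ p2 | (p3 & ~p2) | (~p2 & p3)
≡ p2 | (p3 & ~p2)

p2 | (p3 & ~p2)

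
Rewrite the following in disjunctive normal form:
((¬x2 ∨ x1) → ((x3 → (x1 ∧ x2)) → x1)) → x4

(¬x2 ∧ ¬x3 ∧ ¬x1) ∨ x4

((¬x2 ∨ x1) → ((x3 → (x1 ∧ x2)) → x1)) → x4
≡ ¬((¬x2 ∨ x1) → ((x3 → (x1 ∧ x2)) → x1)) ∨ x4   — eliminate →
≡ ¬(¬(¬x2 ∨ x1) ∨ ((x3 → (x1 ∧ x2)) → x1)) ∨ x4   — eliminate →
≡ ¬(¬(¬x2 ∨ x1) ∨ ¬(x3 → (x1 ∧ x2)) ∨ x1) ∨ x4   — eliminate →
≡ ¬(¬(¬x2 ∨ x1) ∨ ¬(¬x3 ∨ (x1 ∧ x2)) ∨ x1) ∨ x4   — eliminate →
≡ (¬¬(¬x2 ∨ x1) ∧ ¬¬(¬x3 ∨ (x1 ∧ x2)) ∧ ¬x1) ∨ x4   — De Morgan
≡ ((¬x2 ∨ x1) ∧ ¬¬(¬x3 ∨ (x1 ∧ x2)) ∧ ¬x1) ∨ x4   — double negation
≡ ((¬x2 ∨ x1) ∧ (¬x3 ∨ (x1 ∧ x2)) ∧ ¬x1) ∨ x4   — double negation
≡ (¬x2 ∧ ¬x3 ∧ ¬x1) ∨ (¬x2 ∧ x1 ∧ x2 ∧ ¬x1) ∨ (x1 ∧ ¬x3 ∧ ¬x1) ∨ (x1 ∧ x1 ∧ x2 ∧ ¬x1) ∨ x4   — distribute ∧ over ∨
≡ (¬x2 ∧ ¬x3 ∧ ¬x1) ∨ x4   — simplify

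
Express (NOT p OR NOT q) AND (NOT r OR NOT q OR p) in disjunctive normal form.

(NOT p AND NOT r) OR NOT q

(NOT p OR NOT q) AND (NOT r OR NOT q OR p)
⇔ (NOT p AND NOT r) OR (NOT p AND NOT q) OR (NOT p AND p) OR (NOT q AND NOT r) OR (NOT q AND NOT q) OR (NOT q AND p)   (distribute AND over OR)
⇔ (NOT p AND NOT r) OR NOT q   (simplify)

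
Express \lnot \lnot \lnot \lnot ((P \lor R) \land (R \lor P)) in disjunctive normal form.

P \lor R

\lnot \lnot \lnot \lnot ((P \lor R) \land (R \lor P))
≡ \lnot \lnot ((P \lor R) \land (R \lor P))   [double negation]
≡ (P \lor R) \land (R \lor P)   [double negation]
≡ (P \land R) \lor (P \land P) \lor (R \land R) \lor (R \land P)   [distribute \land over \lor]
≡ P \lor R   [simplify]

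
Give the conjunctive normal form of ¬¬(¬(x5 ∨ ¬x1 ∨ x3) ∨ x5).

¬¬(¬(x5 ∨ ¬x1 ∨ x3) ∨ x5)
≡ ¬(x5 ∨ ¬x1 ∨ x3) ∨ x5   — double negation
≡ (¬x5 ∧ ¬¬x1 ∧ ¬x3) ∨ x5   — De Morgan
≡ (¬x5 ∧ x1 ∧ ¬x3) ∨ x5   — double negation
≡ (¬x5 ∨ x5) ∧ (x1 ∨ x5) ∧ (¬x3 ∨ x5)   — distribute ∨ over ∧
≡ (x1 ∨ x5) ∧ (¬x3 ∨ x5)   — simplify

(x1 ∨ x5) ∧ (¬x3 ∨ x5)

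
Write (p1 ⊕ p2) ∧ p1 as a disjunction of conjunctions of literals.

(p1 ⊕ p2) ∧ p1
≡ ((p1 ∧ ¬p2) ∨ (¬p1 ∧ p2)) ∧ p1   (expand ⊕)
≡ (p1 ∧ ¬p2 ∧ p1) ∨ (¬p1 ∧ p2 ∧ p1)   (distribute ∧ over ∨)
≡ p1 ∧ ¬p2   (simplify)

p1 ∧ ¬p2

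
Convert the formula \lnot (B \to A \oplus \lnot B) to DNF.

\lnot (B \to A \oplus \lnot B)
= \lnot (\lnot B \lor (A \oplus \lnot B))   — eliminate \to
= \lnot (\lnot B \lor A \land \lnot \lnot B \lor \lnot A \land \lnot B)   — expand \oplus
= \lnot \lnot B \land \lnot (A \land \lnot \lnot B) \land \lnot (\lnot A \land \lnot B)   — De Morgan
= B \land \lnot (A \land \lnot \lnot B) \land \lnot (\lnot A \land \lnot B)   — double negation
= B \land (\lnot A \lor \lnot \lnot \lnot B) \land \lnot (\lnot A \land \lnot B)   — De Morgan
= B \land (\lnot A \lor \lnot B) \land \lnot (\lnot A \land \lnot B)   — double negation
= B \land (\lnot A \lor \lnot B) \land (\lnot \lnot A \lor \lnot \lnot B)   — De Morgan
= B \land (\lnot A \lor \lnot B) \land (A \lor \lnot \lnot B)   — double negation
= B \land (\lnot A \lor \lnot B) \land (A \lor B)   — double negation
= B \land \lnot A \land A \lor B \land \lnot A \land B \lor B \land \lnot B \land A \lor B \land \lnot B \land B   — distribute \land over \lor
= B \land \lnot A   — simplify

B \land \lnot A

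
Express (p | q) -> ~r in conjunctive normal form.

(~p | ~r) & (~q | ~r)

(p | q) -> ~r
= ~(p | q) | ~r   — eliminate ->
= (~p & ~q) | ~r   — De Morgan
= (~p | ~r) & (~q | ~r)   — distribute | over &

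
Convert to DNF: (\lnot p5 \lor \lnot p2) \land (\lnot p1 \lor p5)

(\lnot p5 \land \lnot p1) \lor (\lnot p2 \land \lnot p1) \lor (\lnot p2 \land p5)

(\lnot p5 \lor \lnot p2) \land (\lnot p1 \lor p5)
≡ (\lnot p5 \land \lnot p1) \lor (\lnot p5 \land p5) \lor (\lnot p2 \land \lnot p1) \lor (\lnot p2 \land p5)
≡ (\lnot p5 \land \lnot p1) \lor (\lnot p2 \land \lnot p1) \lor (\lnot p2 \land p5)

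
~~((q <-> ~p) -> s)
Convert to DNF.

~~((q <-> ~p) -> s)
≡ ~~(~(q <-> ~p) | s)   — eliminate ->
≡ ~~(~((q -> ~p) & (~p -> q)) | s)   — eliminate <->
≡ ~~(~((~q | ~p) & (~p -> q)) | s)   — eliminate ->
≡ ~~(~((~q | ~p) & (~~p | q)) | s)   — eliminate ->
≡ ~((~q | ~p) & (~~p | q)) | s   — double negation
≡ ~(~q | ~p) | ~(~~p | q) | s   — De Morgan
≡ (~~q & ~~p) | ~(~~p | q) | s   — De Morgan
≡ (q & ~~p) | ~(~~p | q) | s   — double negation
≡ (q & p) | ~(~~p | q) | s   — double negation
≡ (q & p) | (~~~p & ~q) | s   — De Morgan
≡ (q & p) | (~p & ~q) | s   — double negation

(q & p) | (~p & ~q) | s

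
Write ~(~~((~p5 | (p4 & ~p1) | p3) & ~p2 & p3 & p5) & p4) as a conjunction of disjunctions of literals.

~(~~((~p5 | (p4 & ~p1) | p3) & ~p2 & p3 & p5) & p4)
⇔ ~~~((~p5 | (p4 & ~p1) | p3) & ~p2 & p3 & p5) | ~p4   [De Morgan]
⇔ ~((~p5 | (p4 & ~p1) | p3) & ~p2 & p3 & p5) | ~p4   [double negation]
⇔ ~(~p5 | (p4 & ~p1) | p3) | ~~p2 | ~p3 | ~p5 | ~p4   [De Morgan]
⇔ (~~p5 & ~(p4 & ~p1) & ~p3) | ~~p2 | ~p3 | ~p5 | ~p4   [De Morgan]
⇔ (p5 & ~(p4 & ~p1) & ~p3) | ~~p2 | ~p3 | ~p5 | ~p4   [double negation]
⇔ (p5 & (~p4 | ~~p1) & ~p3) | ~~p2 | ~p3 | ~p5 | ~p4   [De Morgan]
⇔ (p5 & (~p4 | p1) & ~p3) | ~~p2 | ~p3 | ~p5 | ~p4   [double negation]
⇔ (p5 & (~p4 | p1) & ~p3) | p2 | ~p3 | ~p5 | ~p4   [double negation]
⇔ (p5 | p2 | ~p3 | ~p5 | ~p4) & (~p4 | p1 | p2 | ~p3 | ~p5 | ~p4) & (~p3 | p2 | ~p3 | ~p5 | ~p4)   [distribute | over &]
⇔ ~p3 | p2 | ~p5 | ~p4   [simplify]

~p3 | p2 | ~p5 | ~p4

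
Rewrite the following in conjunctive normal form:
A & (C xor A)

A & (C xor A)
≡ A & (C | A) & ~(C & A)   (expand xor)
≡ A & (C | A) & (~C | ~A)   (De Morgan)
≡ A & (~C | ~A)   (simplify)

A & (~C | ~A)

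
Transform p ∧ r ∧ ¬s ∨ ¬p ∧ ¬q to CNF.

(p ∨ ¬q) ∧ (r ∨ ¬p) ∧ (r ∨ ¬q) ∧ (¬s ∨ ¬p) ∧ (¬s ∨ ¬q)

p ∧ r ∧ ¬s ∨ ¬p ∧ ¬q
= (p ∨ ¬p) ∧ (p ∨ ¬q) ∧ (r ∨ ¬p) ∧ (r ∨ ¬q) ∧ (¬s ∨ ¬p) ∧ (¬s ∨ ¬q)   (distribute ∨ over ∧)
= (p ∨ ¬q) ∧ (r ∨ ¬p) ∧ (r ∨ ¬q) ∧ (¬s ∨ ¬p) ∧ (¬s ∨ ¬q)   (simplify)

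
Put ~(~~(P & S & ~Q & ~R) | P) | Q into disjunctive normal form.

~(~~(P & S & ~Q & ~R) | P) | Q
⇔ (~~~(P & S & ~Q & ~R) & ~P) | Q   [De Morgan]
⇔ (~(P & S & ~Q & ~R) & ~P) | Q   [double negation]
⇔ ((~P | ~S | ~~Q | ~~R) & ~P) | Q   [De Morgan]
⇔ ((~P | ~S | Q | ~~R) & ~P) | Q   [double negation]
⇔ ((~P | ~S | Q | R) & ~P) | Q   [double negation]
⇔ (~P & ~P) | (~S & ~P) | (Q & ~P) | (R & ~P) | Q   [distribute & over |]
⇔ ~P | Q   [simplify]

~P | Q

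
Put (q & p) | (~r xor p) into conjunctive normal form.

(q & p) | (~r xor p)
⇔ (q & p) | ((~r | p) & ~(~r & p))   — expand xor
⇔ (q & p) | ((~r | p) & (~~r | ~p))   — De Morgan
⇔ (q & p) | ((~r | p) & (r | ~p))   — double negation
⇔ (q | ~r | p) & (q | r | ~p) & (p | ~r | p) & (p | r | ~p)   — distribute | over &
⇔ (q | r | ~p) & (p | ~r)   — simplify

(q | r | ~p) & (p | ~r)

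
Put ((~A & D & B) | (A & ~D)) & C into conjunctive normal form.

((~A & D & B) | (A & ~D)) & C
≡ (~A | A) & (~A | ~D) & (D | A) & (D | ~D) & (B | A) & (B | ~D) & C   (distribute | over &)
≡ (~A | ~D) & (D | A) & (B | A) & (B | ~D) & C   (simplify)

(~A | ~D) & (D | A) & (B | A) & (B | ~D) & C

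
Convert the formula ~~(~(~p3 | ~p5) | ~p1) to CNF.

~~(~(~p3 | ~p5) | ~p1)
≡ ~(~p3 | ~p5) | ~p1   [double negation]
≡ (~~p3 & ~~p5) | ~p1   [De Morgan]
≡ (p3 & ~~p5) | ~p1   [double negation]
≡ (p3 & p5) | ~p1   [double negation]
≡ (p3 | ~p1) & (p5 | ~p1)   [distribute | over &]

(p3 | ~p1) & (p5 | ~p1)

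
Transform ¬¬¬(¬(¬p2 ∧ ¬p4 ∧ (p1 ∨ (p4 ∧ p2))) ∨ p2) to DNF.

¬p2 ∧ ¬p4 ∧ p1

¬¬¬(¬(¬p2 ∧ ¬p4 ∧ (p1 ∨ (p4 ∧ p2))) ∨ p2)
≡ ¬(¬(¬p2 ∧ ¬p4 ∧ (p1 ∨ (p4 ∧ p2))) ∨ p2)   (double negation)
≡ ¬¬(¬p2 ∧ ¬p4 ∧ (p1 ∨ (p4 ∧ p2))) ∧ ¬p2   (De Morgan)
≡ ¬p2 ∧ ¬p4 ∧ (p1 ∨ (p4 ∧ p2)) ∧ ¬p2   (double negation)
≡ (¬p2 ∧ ¬p4 ∧ p1 ∧ ¬p2) ∨ (¬p2 ∧ ¬p4 ∧ p4 ∧ p2 ∧ ¬p2)   (distribute ∧ over ∨)
≡ ¬p2 ∧ ¬p4 ∧ p1   (simplify)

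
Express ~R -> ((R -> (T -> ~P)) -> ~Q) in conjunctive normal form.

~R -> ((R -> (T -> ~P)) -> ~Q)
≡ ~~R | ((R -> (T -> ~P)) -> ~Q)   — eliminate ->
≡ ~~R | ~(R -> (T -> ~P)) | ~Q   — eliminate ->
≡ ~~R | ~(~R | (T -> ~P)) | ~Q   — eliminate ->
≡ ~~R | ~(~R | ~T | ~P) | ~Q   — eliminate ->
≡ R | ~(~R | ~T | ~P) | ~Q   — double negation
≡ R | (~~R & ~~T & ~~P) | ~Q   — De Morgan
≡ R | (R & ~~T & ~~P) | ~Q   — double negation
≡ R | (R & T & ~~P) | ~Q   — double negation
≡ R | (R & T & P) | ~Q   — double negation
≡ (R | R | ~Q) & (R | T | ~Q) & (R | P | ~Q)   — distribute | over &
≡ R | ~Q   — simplify

R | ~Q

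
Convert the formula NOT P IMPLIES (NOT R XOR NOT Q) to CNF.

NOT P IMPLIES (NOT R XOR NOT Q)
⇔ NOT NOT P OR (NOT R XOR NOT Q)
⇔ NOT NOT P OR ((NOT R OR NOT Q) AND NOT (NOT R AND NOT Q))
⇔ P OR ((NOT R OR NOT Q) AND NOT (NOT R AND NOT Q))
⇔ P OR ((NOT R OR NOT Q) AND (NOT NOT R OR NOT NOT Q))
⇔ P OR ((NOT R OR NOT Q) AND (R OR NOT NOT Q))
⇔ P OR ((NOT R OR NOT Q) AND (R OR Q))
⇔ (P OR NOT R OR NOT Q) AND (P OR R OR Q)

(P OR NOT R OR NOT Q) AND (P OR R OR Q)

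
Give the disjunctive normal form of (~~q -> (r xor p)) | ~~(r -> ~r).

~q | (r & ~p) | ~r

(~~q -> (r xor p)) | ~~(r -> ~r)
⇔ ~~~q | (r xor p) | ~~(r -> ~r)   [eliminate ->]
⇔ ~~~q | (r & ~p) | (~r & p) | ~~(r -> ~r)   [expand xor]
⇔ ~~~q | (r & ~p) | (~r & p) | ~~(~r | ~r)   [eliminate ->]
⇔ ~q | (r & ~p) | (~r & p) | ~~(~r | ~r)   [double negation]
⇔ ~q | (r & ~p) | (~r & p) | ~r | ~r   [double negation]
⇔ ~q | (r & ~p) | ~r   [simplify]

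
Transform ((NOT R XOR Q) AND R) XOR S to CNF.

(NOT R OR Q OR S) AND (R OR S) AND (NOT Q OR NOT R OR NOT S)

((NOT R XOR Q) AND R) XOR S
= (((NOT R XOR Q) AND R) OR S) AND NOT ((NOT R XOR Q) AND R AND S)   [expand XOR]
= (((NOT R OR Q) AND NOT (NOT R AND Q) AND R) OR S) AND NOT ((NOT R XOR Q) AND R AND S)   [expand XOR]
= (((NOT R OR Q) AND NOT (NOT R AND Q) AND R) OR S) AND NOT ((NOT R OR Q) AND NOT (NOT R AND Q) AND R AND S)   [expand XOR]
= (((NOT R OR Q) AND (NOT NOT R OR NOT Q) AND R) OR S) AND NOT ((NOT R OR Q) AND NOT (NOT R AND Q) AND R AND S)   [De Morgan]
= (((NOT R OR Q) AND (R OR NOT Q) AND R) OR S) AND NOT ((NOT R OR Q) AND NOT (NOT R AND Q) AND R AND S)   [double negation]
= (((NOT R OR Q) AND (R OR NOT Q) AND R) OR S) AND (NOT (NOT R OR Q) OR NOT NOT (NOT R AND Q) OR NOT R OR NOT S)   [De Morgan]
= (((NOT R OR Q) AND (R OR NOT Q) AND R) OR S) AND ((NOT NOT R AND NOT Q) OR NOT NOT (NOT R AND Q) OR NOT R OR NOT S)   [De Morgan]
= (((NOT R OR Q) AND (R OR NOT Q) AND R) OR S) AND ((R AND NOT Q) OR NOT NOT (NOT R AND Q) OR NOT R OR NOT S)   [double negation]
= (((NOT R OR Q) AND (R OR NOT Q) AND R) OR S) AND ((R AND NOT Q) OR (NOT R AND Q) OR NOT R OR NOT S)   [double negation]
= (NOT R OR Q OR S) AND (R OR NOT Q OR S) AND (R OR S) AND (R OR NOT R OR NOT R OR NOT S) AND (R OR Q OR NOT R OR NOT S) AND (NOT Q OR NOT R OR NOT R OR NOT S) AND (NOT Q OR Q OR NOT R OR NOT S)   [distribute OR over AND]
= (NOT R OR Q OR S) AND (R OR S) AND (NOT Q OR NOT R OR NOT S)   [simplify]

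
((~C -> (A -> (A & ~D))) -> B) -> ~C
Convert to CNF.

~B | ~C

((~C -> (A -> (A & ~D))) -> B) -> ~C
= ~((~C -> (A -> (A & ~D))) -> B) | ~C   (eliminate ->)
= ~(~(~C -> (A -> (A & ~D))) | B) | ~C   (eliminate ->)
= ~(~(~~C | (A -> (A & ~D))) | B) | ~C   (eliminate ->)
= ~(~(~~C | ~A | (A & ~D)) | B) | ~C   (eliminate ->)
= (~~(~~C | ~A | (A & ~D)) & ~B) | ~C   (De Morgan)
= ((~~C | ~A | (A & ~D)) & ~B) | ~C   (double negation)
= ((C | ~A | (A & ~D)) & ~B) | ~C   (double negation)
= (C | ~A | A | ~C) & (C | ~A | ~D | ~C) & (~B | ~C)   (distribute | over &)
= ~B | ~C   (simplify)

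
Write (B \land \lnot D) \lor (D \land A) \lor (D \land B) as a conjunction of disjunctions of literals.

(B \lor D) \land (B \lor A)

(B \land \lnot D) \lor (D \land A) \lor (D \land B)
≡ (B \lor D \lor D) \land (B \lor D \lor B) \land (B \lor A \lor D) \land (B \lor A \lor B) \land (\lnot D \lor D \lor D) \land (\lnot D \lor D \lor B) \land (\lnot D \lor A \lor D) \land (\lnot D \lor A \lor B)   [distribute \lor over \land]
≡ (B \lor D) \land (B \lor A)   [simplify]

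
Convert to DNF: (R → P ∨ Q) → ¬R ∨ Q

(R → P ∨ Q) → ¬R ∨ Q
= ¬(R → P ∨ Q) ∨ ¬R ∨ Q   [eliminate →]
= ¬(¬R ∨ P ∨ Q) ∨ ¬R ∨ Q   [eliminate →]
= ¬¬R ∧ ¬P ∧ ¬Q ∨ ¬R ∨ Q   [De Morgan]
= R ∧ ¬P ∧ ¬Q ∨ ¬R ∨ Q   [double negation]

R ∧ ¬P ∧ ¬Q ∨ ¬R ∨ Q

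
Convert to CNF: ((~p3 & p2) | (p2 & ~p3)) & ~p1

~p3 & p2 & ~p1

((~p3 & p2) | (p2 & ~p3)) & ~p1
≡ (~p3 | p2) & (~p3 | ~p3) & (p2 | p2) & (p2 | ~p3) & ~p1
≡ ~p3 & p2 & ~p1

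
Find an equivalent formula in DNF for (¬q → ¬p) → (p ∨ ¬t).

p ∨ ¬t

(¬q → ¬p) → (p ∨ ¬t)
≡ ¬(¬q → ¬p) ∨ p ∨ ¬t   (eliminate →)
≡ ¬(¬¬q ∨ ¬p) ∨ p ∨ ¬t   (eliminate →)
≡ (¬¬¬q ∧ ¬¬p) ∨ p ∨ ¬t   (De Morgan)
≡ (¬q ∧ ¬¬p) ∨ p ∨ ¬t   (double negation)
≡ (¬q ∧ p) ∨ p ∨ ¬t   (double negation)
≡ p ∨ ¬t   (simplify)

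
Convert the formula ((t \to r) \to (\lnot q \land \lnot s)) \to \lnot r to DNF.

((t \to r) \to (\lnot q \land \lnot s)) \to \lnot r
≡ \lnot ((t \to r) \to (\lnot q \land \lnot s)) \lor \lnot r   (eliminate \to)
≡ \lnot (\lnot (t \to r) \lor (\lnot q \land \lnot s)) \lor \lnot r   (eliminate \to)
≡ \lnot (\lnot (\lnot t \lor r) \lor (\lnot q \land \lnot s)) \lor \lnot r   (eliminate \to)
≡ (\lnot \lnot (\lnot t \lor r) \land \lnot (\lnot q \land \lnot s)) \lor \lnot r   (De Morgan)
≡ ((\lnot t \lor r) \land \lnot (\lnot q \land \lnot s)) \lor \lnot r   (double negation)
≡ ((\lnot t \lor r) \land (\lnot \lnot q \lor \lnot \lnot s)) \lor \lnot r   (De Morgan)
≡ ((\lnot t \lor r) \land (q \lor \lnot \lnot s)) \lor \lnot r   (double negation)
≡ ((\lnot t \lor r) \land (q \lor s)) \lor \lnot r   (double negation)
≡ (\lnot t \land q) \lor (\lnot t \land s) \lor (r \land q) \lor (r \land s) \lor \lnot r   (distribute \land over \lor)

(\lnot t \land q) \lor (\lnot t \land s) \lor (r \land q) \lor (r \land s) \lor \lnot r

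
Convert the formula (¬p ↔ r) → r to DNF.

(¬p ∧ ¬r) ∨ r

(¬p ↔ r) → r
= ¬(¬p ↔ r) ∨ r   [eliminate →]
= ¬((¬p → r) ∧ (r → ¬p)) ∨ r   [eliminate ↔]
= ¬((¬¬p ∨ r) ∧ (r → ¬p)) ∨ r   [eliminate →]
= ¬((¬¬p ∨ r) ∧ (¬r ∨ ¬p)) ∨ r   [eliminate →]
= ¬(¬¬p ∨ r) ∨ ¬(¬r ∨ ¬p) ∨ r   [De Morgan]
= (¬¬¬p ∧ ¬r) ∨ ¬(¬r ∨ ¬p) ∨ r   [De Morgan]
= (¬p ∧ ¬r) ∨ ¬(¬r ∨ ¬p) ∨ r   [double negation]
= (¬p ∧ ¬r) ∨ (¬¬r ∧ ¬¬p) ∨ r   [De Morgan]
= (¬p ∧ ¬r) ∨ (r ∧ ¬¬p) ∨ r   [double negation]
= (¬p ∧ ¬r) ∨ (r ∧ p) ∨ r   [double negation]
= (¬p ∧ ¬r) ∨ r   [simplify]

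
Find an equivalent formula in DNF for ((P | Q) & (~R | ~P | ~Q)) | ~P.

(P & ~R) | (P & ~Q) | (Q & ~R) | ~P

((P | Q) & (~R | ~P | ~Q)) | ~P
≡ (P & ~R) | (P & ~P) | (P & ~Q) | (Q & ~R) | (Q & ~P) | (Q & ~Q) | ~P
≡ (P & ~R) | (P & ~Q) | (Q & ~R) | ~P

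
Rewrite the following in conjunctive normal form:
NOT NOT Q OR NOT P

Q OR NOT P

NOT NOT Q OR NOT P
≡ Q OR NOT P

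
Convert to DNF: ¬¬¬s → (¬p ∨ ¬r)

¬¬¬s → (¬p ∨ ¬r)
⇔ ¬¬¬¬s ∨ ¬p ∨ ¬r   (eliminate →)
⇔ ¬¬s ∨ ¬p ∨ ¬r   (double negation)
⇔ s ∨ ¬p ∨ ¬r   (double negation)

s ∨ ¬p ∨ ¬r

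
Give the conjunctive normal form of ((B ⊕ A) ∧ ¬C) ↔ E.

((B ⊕ A) ∧ ¬C) ↔ E
= (((B ⊕ A) ∧ ¬C) → E) ∧ (E → ((B ⊕ A) ∧ ¬C))   [eliminate ↔]
= (¬((B ⊕ A) ∧ ¬C) ∨ E) ∧ (E → ((B ⊕ A) ∧ ¬C))   [eliminate →]
= (¬((B ∨ A) ∧ ¬(B ∧ A) ∧ ¬C) ∨ E) ∧ (E → ((B ⊕ A) ∧ ¬C))   [expand ⊕]
= (¬((B ∨ A) ∧ ¬(B ∧ A) ∧ ¬C) ∨ E) ∧ (¬E ∨ ((B ⊕ A) ∧ ¬C))   [eliminate →]
= (¬((B ∨ A) ∧ ¬(B ∧ A) ∧ ¬C) ∨ E) ∧ (¬E ∨ ((B ∨ A) ∧ ¬(B ∧ A) ∧ ¬C))   [expand ⊕]
= (¬(B ∨ A) ∨ ¬¬(B ∧ A) ∨ ¬¬C ∨ E) ∧ (¬E ∨ ((B ∨ A) ∧ ¬(B ∧ A) ∧ ¬C))   [De Morgan]
= ((¬B ∧ ¬A) ∨ ¬¬(B ∧ A) ∨ ¬¬C ∨ E) ∧ (¬E ∨ ((B ∨ A) ∧ ¬(B ∧ A) ∧ ¬C))   [De Morgan]
= ((¬B ∧ ¬A) ∨ (B ∧ A) ∨ ¬¬C ∨ E) ∧ (¬E ∨ ((B ∨ A) ∧ ¬(B ∧ A) ∧ ¬C))   [double negation]
= ((¬B ∧ ¬A) ∨ (B ∧ A) ∨ C ∨ E) ∧ (¬E ∨ ((B ∨ A) ∧ ¬(B ∧ A) ∧ ¬C))   [double negation]
= ((¬B ∧ ¬A) ∨ (B ∧ A) ∨ C ∨ E) ∧ (¬E ∨ ((B ∨ A) ∧ (¬B ∨ ¬A) ∧ ¬C))   [De Morgan]
= (¬B ∨ B ∨ C ∨ E) ∧ (¬B ∨ A ∨ C ∨ E) ∧ (¬A ∨ B ∨ C ∨ E) ∧ (¬A ∨ A ∨ C ∨ E) ∧ (¬E ∨ B ∨ A) ∧ (¬E ∨ ¬B ∨ ¬A) ∧ (¬E ∨ ¬C)   [distribute ∨ over ∧]
= (¬B ∨ A ∨ C ∨ E) ∧ (¬A ∨ B ∨ C ∨ E) ∧ (¬E ∨ B ∨ A) ∧ (¬E ∨ ¬B ∨ ¬A) ∧ (¬E ∨ ¬C)   [simplify]

(¬B ∨ A ∨ C ∨ E) ∧ (¬A ∨ B ∨ C ∨ E) ∧ (¬E ∨ B ∨ A) ∧ (¬E ∨ ¬B ∨ ¬A) ∧ (¬E ∨ ¬C)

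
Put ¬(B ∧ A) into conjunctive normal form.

¬B ∨ ¬A

¬(B ∧ A)
≡ ¬B ∨ ¬A   — De Morgan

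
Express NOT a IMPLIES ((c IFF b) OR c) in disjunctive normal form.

a OR (NOT c AND NOT b) OR c

NOT a IMPLIES ((c IFF b) OR c)
= NOT NOT a OR (c IFF b) OR c   [eliminate IMPLIES]
= NOT NOT a OR ((c IMPLIES b) AND (b IMPLIES c)) OR c   [eliminate IFF]
= NOT NOT a OR ((NOT c OR b) AND (b IMPLIES c)) OR c   [eliminate IMPLIES]
= NOT NOT a OR ((NOT c OR b) AND (NOT b OR c)) OR c   [eliminate IMPLIES]
= a OR ((NOT c OR b) AND (NOT b OR c)) OR c   [double negation]
= a OR (NOT c AND NOT b) OR (NOT c AND c) OR (b AND NOT b) OR (b AND c) OR c   [distribute AND over OR]
= a OR (NOT c AND NOT b) OR c   [simplify]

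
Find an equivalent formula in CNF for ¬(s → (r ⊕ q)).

¬(s → (r ⊕ q))
≡ ¬(¬s ∨ (r ⊕ q))   [eliminate →]
≡ ¬(¬s ∨ ((r ∨ q) ∧ ¬(r ∧ q)))   [expand ⊕]
≡ ¬¬s ∧ ¬((r ∨ q) ∧ ¬(r ∧ q))   [De Morgan]
≡ s ∧ ¬((r ∨ q) ∧ ¬(r ∧ q))   [double negation]
≡ s ∧ (¬(r ∨ q) ∨ ¬¬(r ∧ q))   [De Morgan]
≡ s ∧ ((¬r ∧ ¬q) ∨ ¬¬(r ∧ q))   [De Morgan]
≡ s ∧ ((¬r ∧ ¬q) ∨ (r ∧ q))   [double negation]
≡ s ∧ (¬r ∨ r) ∧ (¬r ∨ q) ∧ (¬q ∨ r) ∧ (¬q ∨ q)   [distribute ∨ over ∧]
≡ s ∧ (¬r ∨ q) ∧ (¬q ∨ r)   [simplify]

s ∧ (¬r ∨ q) ∧ (¬q ∨ r)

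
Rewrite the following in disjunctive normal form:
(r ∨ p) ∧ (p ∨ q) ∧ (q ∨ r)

(r ∨ p) ∧ (p ∨ q) ∧ (q ∨ r)
⇔ (r ∧ p ∧ q) ∨ (r ∧ p ∧ r) ∨ (r ∧ q ∧ q) ∨ (r ∧ q ∧ r) ∨ (p ∧ p ∧ q) ∨ (p ∧ p ∧ r) ∨ (p ∧ q ∧ q) ∨ (p ∧ q ∧ r)   [distribute ∧ over ∨]
⇔ (r ∧ p) ∨ (r ∧ q) ∨ (p ∧ q)   [simplify]

(r ∧ p) ∨ (r ∧ q) ∨ (p ∧ q)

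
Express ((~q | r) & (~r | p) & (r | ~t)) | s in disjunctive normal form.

(~q & ~r & ~t) | (~q & p & ~t) | (r & p) | s

((~q | r) & (~r | p) & (r | ~t)) | s
≡ (~q & ~r & r) | (~q & ~r & ~t) | (~q & p & r) | (~q & p & ~t) | (r & ~r & r) | (r & ~r & ~t) | (r & p & r) | (r & p & ~t) | s   (distribute & over |)
≡ (~q & ~r & ~t) | (~q & p & ~t) | (r & p) | s   (simplify)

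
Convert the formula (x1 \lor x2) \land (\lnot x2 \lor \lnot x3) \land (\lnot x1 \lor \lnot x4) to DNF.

(x1 \land \lnot x2 \land \lnot x4) \lor (x1 \land \lnot x3 \land \lnot x4) \lor (x2 \land \lnot x3 \land \lnot x1) \lor (x2 \land \lnot x3 \land \lnot x4)

(x1 \lor x2) \land (\lnot x2 \lor \lnot x3) \land (\lnot x1 \lor \lnot x4)
= (x1 \land \lnot x2 \land \lnot x1) \lor (x1 \land \lnot x2 \land \lnot x4) \lor (x1 \land \lnot x3 \land \lnot x1) \lor (x1 \land \lnot x3 \land \lnot x4) \lor (x2 \land \lnot x2 \land \lnot x1) \lor (x2 \land \lnot x2 \land \lnot x4) \lor (x2 \land \lnot x3 \land \lnot x1) \lor (x2 \land \lnot x3 \land \lnot x4)   — distribute \land over \lor
= (x1 \land \lnot x2 \land \lnot x4) \lor (x1 \land \lnot x3 \land \lnot x4) \lor (x2 \land \lnot x3 \land \lnot x1) \lor (x2 \land \lnot x3 \land \lnot x4)   — simplify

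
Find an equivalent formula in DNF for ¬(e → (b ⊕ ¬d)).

¬(e → (b ⊕ ¬d))
≡ ¬(¬e ∨ (b ⊕ ¬d))   — eliminate →
≡ ¬(¬e ∨ (b ∧ ¬¬d) ∨ (¬b ∧ ¬d))   — expand ⊕
≡ ¬¬e ∧ ¬(b ∧ ¬¬d) ∧ ¬(¬b ∧ ¬d)   — De Morgan
≡ e ∧ ¬(b ∧ ¬¬d) ∧ ¬(¬b ∧ ¬d)   — double negation
≡ e ∧ (¬b ∨ ¬¬¬d) ∧ ¬(¬b ∧ ¬d)   — De Morgan
≡ e ∧ (¬b ∨ ¬d) ∧ ¬(¬b ∧ ¬d)   — double negation
≡ e ∧ (¬b ∨ ¬d) ∧ (¬¬b ∨ ¬¬d)   — De Morgan
≡ e ∧ (¬b ∨ ¬d) ∧ (b ∨ ¬¬d)   — double negation
≡ e ∧ (¬b ∨ ¬d) ∧ (b ∨ d)   — double negation
≡ (e ∧ ¬b ∧ b) ∨ (e ∧ ¬b ∧ d) ∨ (e ∧ ¬d ∧ b) ∨ (e ∧ ¬d ∧ d)   — distribute ∧ over ∨
≡ (e ∧ ¬b ∧ d) ∨ (e ∧ ¬d ∧ b)   — simplify

(e ∧ ¬b ∧ d) ∨ (e ∧ ¬d ∧ b)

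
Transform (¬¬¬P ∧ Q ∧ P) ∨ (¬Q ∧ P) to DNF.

¬Q ∧ P

(¬¬¬P ∧ Q ∧ P) ∨ (¬Q ∧ P)
≡ (¬P ∧ Q ∧ P) ∨ (¬Q ∧ P)   [double negation]
≡ ¬Q ∧ P   [simplify]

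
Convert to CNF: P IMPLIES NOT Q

P IMPLIES NOT Q
⇔ NOT P OR NOT Q   — eliminate IMPLIES

NOT P OR NOT Q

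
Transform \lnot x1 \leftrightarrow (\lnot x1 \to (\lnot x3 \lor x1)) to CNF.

\lnot x1 \leftrightarrow (\lnot x1 \to (\lnot x3 \lor x1))
≡ (\lnot x1 \to (\lnot x1 \to (\lnot x3 \lor x1))) \land ((\lnot x1 \to (\lnot x3 \lor x1)) \to \lnot x1)   [eliminate \leftrightarrow]
≡ (\lnot \lnot x1 \lor (\lnot x1 \to (\lnot x3 \lor x1))) \land ((\lnot x1 \to (\lnot x3 \lor x1)) \to \lnot x1)   [eliminate \to]
≡ (\lnot \lnot x1 \lor \lnot \lnot x1 \lor \lnot x3 \lor x1) \land ((\lnot x1 \to (\lnot x3 \lor x1)) \to \lnot x1)   [eliminate \to]
≡ (\lnot \lnot x1 \lor \lnot \lnot x1 \lor \lnot x3 \lor x1) \land (\lnot (\lnot x1 \to (\lnot x3 \lor x1)) \lor \lnot x1)   [eliminate \to]
≡ (\lnot \lnot x1 \lor \lnot \lnot x1 \lor \lnot x3 \lor x1) \land (\lnot (\lnot \lnot x1 \lor \lnot x3 \lor x1) \lor \lnot x1)   [eliminate \to]
≡ (x1 \lor \lnot \lnot x1 \lor \lnot x3 \lor x1) \land (\lnot (\lnot \lnot x1 \lor \lnot x3 \lor x1) \lor \lnot x1)   [double negation]
≡ (x1 \lor x1 \lor \lnot x3 \lor x1) \land (\lnot (\lnot \lnot x1 \lor \lnot x3 \lor x1) \lor \lnot x1)   [double negation]
≡ (x1 \lor x1 \lor \lnot x3 \lor x1) \land ((\lnot \lnot \lnot x1 \land \lnot \lnot x3 \land \lnot x1) \lor \lnot x1)   [De Morgan]
≡ (x1 \lor x1 \lor \lnot x3 \lor x1) \land ((\lnot x1 \land \lnot \lnot x3 \land \lnot x1) \lor \lnot x1)   [double negation]
≡ (x1 \lor x1 \lor \lnot x3 \lor x1) \land ((\lnot x1 \land x3 \land \lnot x1) \lor \lnot x1)   [double negation]
≡ (x1 \lor x1 \lor \lnot x3 \lor x1) \land (\lnot x1 \lor \lnot x1) \land (x3 \lor \lnot x1) \land (\lnot x1 \lor \lnot x1)   [distribute \lor over \land]
≡ (x1 \lor \lnot x3) \land \lnot x1   [simplify]

(x1 \lor \lnot x3) \land \lnot x1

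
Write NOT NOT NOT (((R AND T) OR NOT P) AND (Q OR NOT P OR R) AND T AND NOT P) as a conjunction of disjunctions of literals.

NOT NOT NOT (((R AND T) OR NOT P) AND (Q OR NOT P OR R) AND T AND NOT P)
= NOT (((R AND T) OR NOT P) AND (Q OR NOT P OR R) AND T AND NOT P)   (double negation)
= NOT ((R AND T) OR NOT P) OR NOT (Q OR NOT P OR R) OR NOT T OR NOT NOT P   (De Morgan)
= (NOT (R AND T) AND NOT NOT P) OR NOT (Q OR NOT P OR R) OR NOT T OR NOT NOT P   (De Morgan)
= ((NOT R OR NOT T) AND NOT NOT P) OR NOT (Q OR NOT P OR R) OR NOT T OR NOT NOT P   (De Morgan)
= ((NOT R OR NOT T) AND P) OR NOT (Q OR NOT P OR R) OR NOT T OR NOT NOT P   (double negation)
= ((NOT R OR NOT T) AND P) OR (NOT Q AND NOT NOT P AND NOT R) OR NOT T OR NOT NOT P   (De Morgan)
= ((NOT R OR NOT T) AND P) OR (NOT Q AND P AND NOT R) OR NOT T OR NOT NOT P   (double negation)
= ((NOT R OR NOT T) AND P) OR (NOT Q AND P AND NOT R) OR NOT T OR P   (double negation)
= (NOT R OR NOT T OR NOT Q OR NOT T OR P) AND (NOT R OR NOT T OR P OR NOT T OR P) AND (NOT R OR NOT T OR NOT R OR NOT T OR P) AND (P OR NOT Q OR NOT T OR P) AND (P OR P OR NOT T OR P) AND (P OR NOT R OR NOT T OR P)   (distribute OR over AND)
= P OR NOT T   (simplify)

P OR NOT T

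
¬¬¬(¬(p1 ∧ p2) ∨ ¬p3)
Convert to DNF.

¬¬¬(¬(p1 ∧ p2) ∨ ¬p3)
≡ ¬(¬(p1 ∧ p2) ∨ ¬p3)   [double negation]
≡ ¬¬(p1 ∧ p2) ∧ ¬¬p3   [De Morgan]
≡ p1 ∧ p2 ∧ ¬¬p3   [double negation]
≡ p1 ∧ p2 ∧ p3   [double negation]

p1 ∧ p2 ∧ p3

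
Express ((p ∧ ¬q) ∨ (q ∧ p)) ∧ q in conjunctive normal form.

p ∧ q

((p ∧ ¬q) ∨ (q ∧ p)) ∧ q
= (p ∨ q) ∧ (p ∨ p) ∧ (¬q ∨ q) ∧ (¬q ∨ p) ∧ q
= p ∧ q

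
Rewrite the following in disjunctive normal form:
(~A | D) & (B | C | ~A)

(~A | D) & (B | C | ~A)
⇔ (~A & B) | (~A & C) | (~A & ~A) | (D & B) | (D & C) | (D & ~A)   — distribute & over |
⇔ ~A | (D & B) | (D & C)   — simplify

~A | (D & B) | (D & C)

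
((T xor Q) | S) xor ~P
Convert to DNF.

((T xor Q) | S) xor ~P
≡ (((T xor Q) | S) & ~~P) | (~((T xor Q) | S) & ~P)   (expand xor)
≡ (((T & ~Q) | (~T & Q) | S) & ~~P) | (~((T xor Q) | S) & ~P)   (expand xor)
≡ (((T & ~Q) | (~T & Q) | S) & ~~P) | (~((T & ~Q) | (~T & Q) | S) & ~P)   (expand xor)
≡ (((T & ~Q) | (~T & Q) | S) & P) | (~((T & ~Q) | (~T & Q) | S) & ~P)   (double negation)
≡ (((T & ~Q) | (~T & Q) | S) & P) | (~(T & ~Q) & ~(~T & Q) & ~S & ~P)   (De Morgan)
≡ (((T & ~Q) | (~T & Q) | S) & P) | ((~T | ~~Q) & ~(~T & Q) & ~S & ~P)   (De Morgan)
≡ (((T & ~Q) | (~T & Q) | S) & P) | ((~T | Q) & ~(~T & Q) & ~S & ~P)   (double negation)
≡ (((T & ~Q) | (~T & Q) | S) & P) | ((~T | Q) & (~~T | ~Q) & ~S & ~P)   (De Morgan)
≡ (((T & ~Q) | (~T & Q) | S) & P) | ((~T | Q) & (T | ~Q) & ~S & ~P)   (double negation)
≡ (T & ~Q & P) | (~T & Q & P) | (S & P) | (~T & T & ~S & ~P) | (~T & ~Q & ~S & ~P) | (Q & T & ~S & ~P) | (Q & ~Q & ~S & ~P)   (distribute & over |)
≡ (T & ~Q & P) | (~T & Q & P) | (S & P) | (~T & ~Q & ~S & ~P) | (Q & T & ~S & ~P)   (simplify)

(T & ~Q & P) | (~T & Q & P) | (S & P) | (~T & ~Q & ~S & ~P) | (Q & T & ~S & ~P)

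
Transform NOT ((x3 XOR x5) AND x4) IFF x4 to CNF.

x4 AND (NOT x4 OR NOT x3 OR x5) AND (NOT x4 OR NOT x5 OR x3)

NOT ((x3 XOR x5) AND x4) IFF x4
≡ (NOT ((x3 XOR x5) AND x4) IMPLIES x4) AND (x4 IMPLIES NOT ((x3 XOR x5) AND x4))   — eliminate IFF
≡ (NOT NOT ((x3 XOR x5) AND x4) OR x4) AND (x4 IMPLIES NOT ((x3 XOR x5) AND x4))   — eliminate IMPLIES
≡ (NOT NOT ((x3 OR x5) AND NOT (x3 AND x5) AND x4) OR x4) AND (x4 IMPLIES NOT ((x3 XOR x5) AND x4))   — expand XOR
≡ (NOT NOT ((x3 OR x5) AND NOT (x3 AND x5) AND x4) OR x4) AND (NOT x4 OR NOT ((x3 XOR x5) AND x4))   — eliminate IMPLIES
≡ (NOT NOT ((x3 OR x5) AND NOT (x3 AND x5) AND x4) OR x4) AND (NOT x4 OR NOT ((x3 OR x5) AND NOT (x3 AND x5) AND x4))   — expand XOR
≡ (((x3 OR x5) AND NOT (x3 AND x5) AND x4) OR x4) AND (NOT x4 OR NOT ((x3 OR x5) AND NOT (x3 AND x5) AND x4))   — double negation
≡ (((x3 OR x5) AND (NOT x3 OR NOT x5) AND x4) OR x4) AND (NOT x4 OR NOT ((x3 OR x5) AND NOT (x3 AND x5) AND x4))   — De Morgan
≡ (((x3 OR x5) AND (NOT x3 OR NOT x5) AND x4) OR x4) AND (NOT x4 OR NOT (x3 OR x5) OR NOT NOT (x3 AND x5) OR NOT x4)   — De Morgan
≡ (((x3 OR x5) AND (NOT x3 OR NOT x5) AND x4) OR x4) AND (NOT x4 OR (NOT x3 AND NOT x5) OR NOT NOT (x3 AND x5) OR NOT x4)   — De Morgan
≡ (((x3 OR x5) AND (NOT x3 OR NOT x5) AND x4) OR x4) AND (NOT x4 OR (NOT x3 AND NOT x5) OR (x3 AND x5) OR NOT x4)   — double negation
≡ (x3 OR x5 OR x4) AND (NOT x3 OR NOT x5 OR x4) AND (x4 OR x4) AND (NOT x4 OR NOT x3 OR x3 OR NOT x4) AND (NOT x4 OR NOT x3 OR x5 OR NOT x4) AND (NOT x4 OR NOT x5 OR x3 OR NOT x4) AND (NOT x4 OR NOT x5 OR x5 OR NOT x4)   — distribute OR over AND
≡ x4 AND (NOT x4 OR NOT x3 OR x5) AND (NOT x4 OR NOT x5 OR x3)   — simplify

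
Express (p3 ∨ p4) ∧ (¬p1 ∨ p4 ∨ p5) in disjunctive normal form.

(p3 ∧ ¬p1) ∨ (p3 ∧ p5) ∨ p4

(p3 ∨ p4) ∧ (¬p1 ∨ p4 ∨ p5)
≡ (p3 ∧ ¬p1) ∨ (p3 ∧ p4) ∨ (p3 ∧ p5) ∨ (p4 ∧ ¬p1) ∨ (p4 ∧ p4) ∨ (p4 ∧ p5)   — distribute ∧ over ∨
≡ (p3 ∧ ¬p1) ∨ (p3 ∧ p5) ∨ p4   — simplify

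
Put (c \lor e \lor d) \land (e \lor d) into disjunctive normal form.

e \lor d

(c \lor e \lor d) \land (e \lor d)
≡ (c \land e) \lor (c \land d) \lor (e \land e) \lor (e \land d) \lor (d \land e) \lor (d \land d)   (distribute \land over \lor)
≡ e \lor d   (simplify)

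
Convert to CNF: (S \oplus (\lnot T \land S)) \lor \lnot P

(S \oplus (\lnot T \land S)) \lor \lnot P
⇔ ((S \lor (\lnot T \land S)) \land \lnot (S \land \lnot T \land S)) \lor \lnot P   [expand \oplus]
⇔ ((S \lor (\lnot T \land S)) \land (\lnot S \lor \lnot \lnot T \lor \lnot S)) \lor \lnot P   [De Morgan]
⇔ ((S \lor (\lnot T \land S)) \land (\lnot S \lor T \lor \lnot S)) \lor \lnot P   [double negation]
⇔ (S \lor \lnot T \lor \lnot P) \land (S \lor S \lor \lnot P) \land (\lnot S \lor T \lor \lnot S \lor \lnot P)   [distribute \lor over \land]
⇔ (S \lor \lnot P) \land (\lnot S \lor T \lor \lnot P)   [simplify]

(S \lor \lnot P) \land (\lnot S \lor T \lor \lnot P)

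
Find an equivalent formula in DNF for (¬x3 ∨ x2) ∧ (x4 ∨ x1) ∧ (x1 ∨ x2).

(¬x3 ∨ x2) ∧ (x4 ∨ x1) ∧ (x1 ∨ x2)
⇔ ¬x3 ∧ x4 ∧ x1 ∨ ¬x3 ∧ x4 ∧ x2 ∨ ¬x3 ∧ x1 ∧ x1 ∨ ¬x3 ∧ x1 ∧ x2 ∨ x2 ∧ x4 ∧ x1 ∨ x2 ∧ x4 ∧ x2 ∨ x2 ∧ x1 ∧ x1 ∨ x2 ∧ x1 ∧ x2   [distribute ∧ over ∨]
⇔ ¬x3 ∧ x1 ∨ x2 ∧ x4 ∨ x2 ∧ x1   [simplify]

¬x3 ∧ x1 ∨ x2 ∧ x4 ∨ x2 ∧ x1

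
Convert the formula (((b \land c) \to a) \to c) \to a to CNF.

(((b \land c) \to a) \to c) \to a
= \lnot (((b \land c) \to a) \to c) \lor a
= \lnot (\lnot ((b \land c) \to a) \lor c) \lor a
= \lnot (\lnot (\lnot (b \land c) \lor a) \lor c) \lor a
= (\lnot \lnot (\lnot (b \land c) \lor a) \land \lnot c) \lor a
= ((\lnot (b \land c) \lor a) \land \lnot c) \lor a
= ((\lnot b \lor \lnot c \lor a) \land \lnot c) \lor a
= (\lnot b \lor \lnot c \lor a \lor a) \land (\lnot c \lor a)
= \lnot c \lor a

\lnot c \lor a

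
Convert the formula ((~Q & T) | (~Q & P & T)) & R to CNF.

~Q & T & R

((~Q & T) | (~Q & P & T)) & R
= (~Q | ~Q) & (~Q | P) & (~Q | T) & (T | ~Q) & (T | P) & (T | T) & R   [distribute | over &]
= ~Q & T & R   [simplify]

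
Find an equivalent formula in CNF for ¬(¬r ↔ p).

¬(¬r ↔ p)
⇔ ¬((¬r → p) ∧ (p → ¬r))
⇔ ¬((¬¬r ∨ p) ∧ (p → ¬r))
⇔ ¬((¬¬r ∨ p) ∧ (¬p ∨ ¬r))
⇔ ¬(¬¬r ∨ p) ∨ ¬(¬p ∨ ¬r)
⇔ (¬¬¬r ∧ ¬p) ∨ ¬(¬p ∨ ¬r)
⇔ (¬r ∧ ¬p) ∨ ¬(¬p ∨ ¬r)
⇔ (¬r ∧ ¬p) ∨ (¬¬p ∧ ¬¬r)
⇔ (¬r ∧ ¬p) ∨ (p ∧ ¬¬r)
⇔ (¬r ∧ ¬p) ∨ (p ∧ r)
⇔ (¬r ∨ p) ∧ (¬r ∨ r) ∧ (¬p ∨ p) ∧ (¬p ∨ r)
⇔ (¬r ∨ p) ∧ (¬p ∨ r)

(¬r ∨ p) ∧ (¬p ∨ r)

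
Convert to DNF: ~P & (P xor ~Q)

~P & (P xor ~Q)
= ~P & ((P & ~~Q) | (~P & ~Q))   [expand xor]
= ~P & ((P & Q) | (~P & ~Q))   [double negation]
= (~P & P & Q) | (~P & ~P & ~Q)   [distribute & over |]
= ~P & ~Q   [simplify]

~P & ~Q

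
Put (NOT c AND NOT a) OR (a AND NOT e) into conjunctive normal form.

(NOT c AND NOT a) OR (a AND NOT e)
= (NOT c OR a) AND (NOT c OR NOT e) AND (NOT a OR a) AND (NOT a OR NOT e)   [distribute OR over AND]
= (NOT c OR a) AND (NOT c OR NOT e) AND (NOT a OR NOT e)   [simplify]

(NOT c OR a) AND (NOT c OR NOT e) AND (NOT a OR NOT e)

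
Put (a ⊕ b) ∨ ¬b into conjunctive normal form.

¬a ∨ ¬b

(a ⊕ b) ∨ ¬b
≡ ((a ∨ b) ∧ ¬(a ∧ b)) ∨ ¬b   [expand ⊕]
≡ ((a ∨ b) ∧ (¬a ∨ ¬b)) ∨ ¬b   [De Morgan]
≡ (a ∨ b ∨ ¬b) ∧ (¬a ∨ ¬b ∨ ¬b)   [distribute ∨ over ∧]
≡ ¬a ∨ ¬b   [simplify]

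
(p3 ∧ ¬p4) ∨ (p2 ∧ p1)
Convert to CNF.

(p3 ∧ ¬p4) ∨ (p2 ∧ p1)
≡ (p3 ∨ p2) ∧ (p3 ∨ p1) ∧ (¬p4 ∨ p2) ∧ (¬p4 ∨ p1)   [distribute ∨ over ∧]

(p3 ∨ p2) ∧ (p3 ∨ p1) ∧ (¬p4 ∨ p2) ∧ (¬p4 ∨ p1)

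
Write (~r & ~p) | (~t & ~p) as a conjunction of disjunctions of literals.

(~r | ~t) & ~p

(~r & ~p) | (~t & ~p)
≡ (~r | ~t) & (~r | ~p) & (~p | ~t) & (~p | ~p)   — distribute | over &
≡ (~r | ~t) & ~p   — simplify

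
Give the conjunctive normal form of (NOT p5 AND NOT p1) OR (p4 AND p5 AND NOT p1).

(NOT p5 AND NOT p1) OR (p4 AND p5 AND NOT p1)
⇔ (NOT p5 OR p4) AND (NOT p5 OR p5) AND (NOT p5 OR NOT p1) AND (NOT p1 OR p4) AND (NOT p1 OR p5) AND (NOT p1 OR NOT p1)
⇔ (NOT p5 OR p4) AND NOT p1

(NOT p5 OR p4) AND NOT p1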